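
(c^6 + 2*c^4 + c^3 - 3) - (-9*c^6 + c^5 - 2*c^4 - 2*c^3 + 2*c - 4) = 10*c^6 - c^5 + 4*c^4 + 3*c^3 - 2*c + 1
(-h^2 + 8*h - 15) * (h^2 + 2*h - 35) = -h^4 + 6*h^3 + 36*h^2 - 310*h + 525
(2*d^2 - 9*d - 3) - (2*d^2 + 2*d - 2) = -11*d - 1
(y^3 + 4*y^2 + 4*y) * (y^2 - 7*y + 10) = y^5 - 3*y^4 - 14*y^3 + 12*y^2 + 40*y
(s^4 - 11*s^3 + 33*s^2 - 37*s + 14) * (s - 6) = s^5 - 17*s^4 + 99*s^3 - 235*s^2 + 236*s - 84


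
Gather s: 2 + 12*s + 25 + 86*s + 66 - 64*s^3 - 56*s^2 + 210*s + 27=-64*s^3 - 56*s^2 + 308*s + 120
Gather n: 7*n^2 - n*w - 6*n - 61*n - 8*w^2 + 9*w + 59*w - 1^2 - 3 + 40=7*n^2 + n*(-w - 67) - 8*w^2 + 68*w + 36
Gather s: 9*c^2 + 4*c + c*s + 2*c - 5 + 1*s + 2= 9*c^2 + 6*c + s*(c + 1) - 3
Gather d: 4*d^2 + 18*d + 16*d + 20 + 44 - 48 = 4*d^2 + 34*d + 16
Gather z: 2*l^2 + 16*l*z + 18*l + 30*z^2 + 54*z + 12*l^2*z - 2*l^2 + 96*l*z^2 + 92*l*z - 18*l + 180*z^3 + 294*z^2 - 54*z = 180*z^3 + z^2*(96*l + 324) + z*(12*l^2 + 108*l)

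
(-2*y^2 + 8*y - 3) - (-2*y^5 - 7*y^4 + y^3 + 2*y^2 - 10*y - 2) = 2*y^5 + 7*y^4 - y^3 - 4*y^2 + 18*y - 1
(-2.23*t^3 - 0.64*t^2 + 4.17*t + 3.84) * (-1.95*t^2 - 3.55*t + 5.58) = 4.3485*t^5 + 9.1645*t^4 - 18.3029*t^3 - 25.8627*t^2 + 9.6366*t + 21.4272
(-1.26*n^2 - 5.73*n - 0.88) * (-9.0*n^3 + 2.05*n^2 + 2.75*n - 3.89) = 11.34*n^5 + 48.987*n^4 - 7.2915*n^3 - 12.6601*n^2 + 19.8697*n + 3.4232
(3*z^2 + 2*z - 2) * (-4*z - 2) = -12*z^3 - 14*z^2 + 4*z + 4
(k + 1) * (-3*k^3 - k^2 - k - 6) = -3*k^4 - 4*k^3 - 2*k^2 - 7*k - 6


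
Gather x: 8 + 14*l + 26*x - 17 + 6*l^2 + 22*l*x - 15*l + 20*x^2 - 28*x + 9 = 6*l^2 - l + 20*x^2 + x*(22*l - 2)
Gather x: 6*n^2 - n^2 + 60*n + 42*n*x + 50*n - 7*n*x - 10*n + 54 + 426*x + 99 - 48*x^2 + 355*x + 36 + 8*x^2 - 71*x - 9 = 5*n^2 + 100*n - 40*x^2 + x*(35*n + 710) + 180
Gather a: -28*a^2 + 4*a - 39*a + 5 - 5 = -28*a^2 - 35*a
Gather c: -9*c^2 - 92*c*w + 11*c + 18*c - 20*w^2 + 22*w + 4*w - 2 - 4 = -9*c^2 + c*(29 - 92*w) - 20*w^2 + 26*w - 6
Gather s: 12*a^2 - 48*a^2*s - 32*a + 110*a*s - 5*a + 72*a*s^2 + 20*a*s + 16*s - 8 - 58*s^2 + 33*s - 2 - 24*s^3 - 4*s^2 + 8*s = 12*a^2 - 37*a - 24*s^3 + s^2*(72*a - 62) + s*(-48*a^2 + 130*a + 57) - 10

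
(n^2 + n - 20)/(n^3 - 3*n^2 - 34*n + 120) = (n + 5)/(n^2 + n - 30)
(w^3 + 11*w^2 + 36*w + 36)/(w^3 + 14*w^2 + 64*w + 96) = (w^2 + 5*w + 6)/(w^2 + 8*w + 16)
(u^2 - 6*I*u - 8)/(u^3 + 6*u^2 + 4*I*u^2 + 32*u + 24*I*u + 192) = (u - 2*I)/(u^2 + u*(6 + 8*I) + 48*I)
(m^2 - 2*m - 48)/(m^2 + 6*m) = (m - 8)/m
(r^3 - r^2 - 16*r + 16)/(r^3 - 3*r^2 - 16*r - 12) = (-r^3 + r^2 + 16*r - 16)/(-r^3 + 3*r^2 + 16*r + 12)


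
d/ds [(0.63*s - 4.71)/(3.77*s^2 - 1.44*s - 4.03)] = (-2.3751*s^2 + 35.5134*s - 9.3213)/(14.2129*s^4 - 10.8576*s^3 - 28.3126*s^2 + 11.6064*s + 16.2409)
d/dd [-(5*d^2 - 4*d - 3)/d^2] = 2*(-2*d - 3)/d^3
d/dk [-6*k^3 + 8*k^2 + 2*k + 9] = -18*k^2 + 16*k + 2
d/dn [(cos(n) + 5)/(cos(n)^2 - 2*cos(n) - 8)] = (cos(n)^2 + 10*cos(n) - 2)*sin(n)/(sin(n)^2 + 2*cos(n) + 7)^2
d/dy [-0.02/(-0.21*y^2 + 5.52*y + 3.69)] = (0.1104 - 0.0084*y)/(-0.21*y^2 + 5.52*y + 3.69)^2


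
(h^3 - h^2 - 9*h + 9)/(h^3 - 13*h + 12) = (h + 3)/(h + 4)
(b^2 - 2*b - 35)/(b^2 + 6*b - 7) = (b^2 - 2*b - 35)/(b^2 + 6*b - 7)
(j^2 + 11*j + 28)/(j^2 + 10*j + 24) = (j + 7)/(j + 6)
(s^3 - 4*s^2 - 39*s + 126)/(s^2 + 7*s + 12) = (s^3 - 4*s^2 - 39*s + 126)/(s^2 + 7*s + 12)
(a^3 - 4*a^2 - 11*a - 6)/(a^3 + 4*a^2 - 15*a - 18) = (a^2 - 5*a - 6)/(a^2 + 3*a - 18)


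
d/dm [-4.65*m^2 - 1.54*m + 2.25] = -9.3*m - 1.54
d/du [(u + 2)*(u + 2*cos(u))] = u - (u + 2)*(2*sin(u) - 1) + 2*cos(u)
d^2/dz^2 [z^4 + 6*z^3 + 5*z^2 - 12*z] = 12*z^2 + 36*z + 10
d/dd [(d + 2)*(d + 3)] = 2*d + 5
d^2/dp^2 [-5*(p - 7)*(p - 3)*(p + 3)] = 70 - 30*p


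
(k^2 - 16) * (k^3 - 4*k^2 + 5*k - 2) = k^5 - 4*k^4 - 11*k^3 + 62*k^2 - 80*k + 32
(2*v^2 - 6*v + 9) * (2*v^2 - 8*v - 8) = 4*v^4 - 28*v^3 + 50*v^2 - 24*v - 72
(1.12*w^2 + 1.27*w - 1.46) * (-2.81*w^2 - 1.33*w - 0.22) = -3.1472*w^4 - 5.0583*w^3 + 2.1671*w^2 + 1.6624*w + 0.3212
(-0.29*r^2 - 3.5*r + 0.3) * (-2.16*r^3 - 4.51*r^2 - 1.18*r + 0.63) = 0.6264*r^5 + 8.8679*r^4 + 15.4792*r^3 + 2.5943*r^2 - 2.559*r + 0.189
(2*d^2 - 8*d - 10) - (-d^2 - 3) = 3*d^2 - 8*d - 7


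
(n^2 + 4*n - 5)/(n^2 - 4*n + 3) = (n + 5)/(n - 3)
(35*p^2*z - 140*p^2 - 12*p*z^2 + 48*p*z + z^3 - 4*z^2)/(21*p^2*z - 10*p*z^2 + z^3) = (-5*p*z + 20*p + z^2 - 4*z)/(z*(-3*p + z))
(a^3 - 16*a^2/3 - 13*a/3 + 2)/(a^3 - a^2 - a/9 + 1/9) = 3*(a^2 - 5*a - 6)/(3*a^2 - 2*a - 1)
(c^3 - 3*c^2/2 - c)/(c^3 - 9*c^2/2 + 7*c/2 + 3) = c/(c - 3)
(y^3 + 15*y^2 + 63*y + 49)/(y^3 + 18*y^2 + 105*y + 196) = (y + 1)/(y + 4)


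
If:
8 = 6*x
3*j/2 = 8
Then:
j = 16/3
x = 4/3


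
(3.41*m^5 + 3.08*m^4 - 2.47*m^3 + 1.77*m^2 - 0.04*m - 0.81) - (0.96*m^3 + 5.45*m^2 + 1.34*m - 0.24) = 3.41*m^5 + 3.08*m^4 - 3.43*m^3 - 3.68*m^2 - 1.38*m - 0.57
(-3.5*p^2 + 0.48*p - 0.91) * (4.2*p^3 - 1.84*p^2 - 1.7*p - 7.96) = -14.7*p^5 + 8.456*p^4 + 1.2448*p^3 + 28.7184*p^2 - 2.2738*p + 7.2436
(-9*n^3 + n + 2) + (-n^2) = -9*n^3 - n^2 + n + 2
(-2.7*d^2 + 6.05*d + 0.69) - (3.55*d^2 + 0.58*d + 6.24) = -6.25*d^2 + 5.47*d - 5.55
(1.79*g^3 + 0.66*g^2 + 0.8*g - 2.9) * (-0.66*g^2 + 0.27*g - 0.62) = -1.1814*g^5 + 0.0477*g^4 - 1.4596*g^3 + 1.7208*g^2 - 1.279*g + 1.798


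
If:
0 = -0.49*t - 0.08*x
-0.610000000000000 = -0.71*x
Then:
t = -0.14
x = 0.86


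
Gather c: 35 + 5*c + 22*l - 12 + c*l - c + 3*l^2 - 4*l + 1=c*(l + 4) + 3*l^2 + 18*l + 24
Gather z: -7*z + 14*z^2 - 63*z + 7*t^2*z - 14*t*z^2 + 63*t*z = z^2*(14 - 14*t) + z*(7*t^2 + 63*t - 70)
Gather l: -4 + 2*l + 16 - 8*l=12 - 6*l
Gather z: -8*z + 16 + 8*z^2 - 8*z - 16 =8*z^2 - 16*z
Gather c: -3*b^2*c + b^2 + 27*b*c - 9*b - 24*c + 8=b^2 - 9*b + c*(-3*b^2 + 27*b - 24) + 8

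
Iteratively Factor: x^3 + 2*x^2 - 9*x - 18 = (x + 2)*(x^2 - 9) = (x - 3)*(x + 2)*(x + 3)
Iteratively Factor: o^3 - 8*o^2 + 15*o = (o)*(o^2 - 8*o + 15) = o*(o - 3)*(o - 5)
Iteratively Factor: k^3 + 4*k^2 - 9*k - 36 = (k + 4)*(k^2 - 9) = (k + 3)*(k + 4)*(k - 3)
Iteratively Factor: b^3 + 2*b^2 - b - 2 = (b + 1)*(b^2 + b - 2) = (b + 1)*(b + 2)*(b - 1)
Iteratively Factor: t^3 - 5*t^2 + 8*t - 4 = (t - 2)*(t^2 - 3*t + 2) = (t - 2)^2*(t - 1)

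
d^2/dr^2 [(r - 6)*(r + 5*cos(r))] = (30 - 5*r)*cos(r) - 10*sin(r) + 2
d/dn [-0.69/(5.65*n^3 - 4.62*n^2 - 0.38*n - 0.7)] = (11.6955*n^2 - 6.3756*n - 0.2622)/(-5.65*n^3 + 4.62*n^2 + 0.38*n + 0.7)^2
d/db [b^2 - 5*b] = 2*b - 5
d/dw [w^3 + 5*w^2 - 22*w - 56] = 3*w^2 + 10*w - 22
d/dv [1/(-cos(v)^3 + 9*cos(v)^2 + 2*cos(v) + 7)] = (-3*cos(v)^2 + 18*cos(v) + 2)*sin(v)/(-cos(v)^3 + 9*cos(v)^2 + 2*cos(v) + 7)^2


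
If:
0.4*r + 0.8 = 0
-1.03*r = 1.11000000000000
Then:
No Solution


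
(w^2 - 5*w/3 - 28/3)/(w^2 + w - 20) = (w + 7/3)/(w + 5)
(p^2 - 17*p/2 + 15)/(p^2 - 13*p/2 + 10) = (p - 6)/(p - 4)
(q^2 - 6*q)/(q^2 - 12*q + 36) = q/(q - 6)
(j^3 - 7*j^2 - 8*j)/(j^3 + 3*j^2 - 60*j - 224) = j*(j + 1)/(j^2 + 11*j + 28)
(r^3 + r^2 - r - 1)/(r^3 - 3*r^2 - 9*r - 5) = (r - 1)/(r - 5)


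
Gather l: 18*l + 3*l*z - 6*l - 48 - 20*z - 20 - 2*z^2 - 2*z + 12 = l*(3*z + 12) - 2*z^2 - 22*z - 56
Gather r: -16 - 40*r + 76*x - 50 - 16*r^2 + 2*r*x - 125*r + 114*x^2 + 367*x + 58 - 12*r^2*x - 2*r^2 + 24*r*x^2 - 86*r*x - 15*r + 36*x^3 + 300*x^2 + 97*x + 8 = r^2*(-12*x - 18) + r*(24*x^2 - 84*x - 180) + 36*x^3 + 414*x^2 + 540*x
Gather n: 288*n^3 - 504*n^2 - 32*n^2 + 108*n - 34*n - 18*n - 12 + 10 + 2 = 288*n^3 - 536*n^2 + 56*n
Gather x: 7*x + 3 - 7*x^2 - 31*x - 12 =-7*x^2 - 24*x - 9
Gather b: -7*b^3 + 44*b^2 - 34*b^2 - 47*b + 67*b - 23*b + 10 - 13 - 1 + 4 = -7*b^3 + 10*b^2 - 3*b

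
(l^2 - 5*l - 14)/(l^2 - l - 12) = (-l^2 + 5*l + 14)/(-l^2 + l + 12)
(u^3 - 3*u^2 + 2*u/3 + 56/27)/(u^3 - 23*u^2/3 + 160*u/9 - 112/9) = (u + 2/3)/(u - 4)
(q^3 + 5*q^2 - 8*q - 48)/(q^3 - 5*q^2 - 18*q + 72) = (q + 4)/(q - 6)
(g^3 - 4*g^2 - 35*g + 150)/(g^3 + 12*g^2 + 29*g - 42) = (g^2 - 10*g + 25)/(g^2 + 6*g - 7)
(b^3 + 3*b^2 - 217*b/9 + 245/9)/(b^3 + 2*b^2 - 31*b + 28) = (b^2 - 4*b + 35/9)/(b^2 - 5*b + 4)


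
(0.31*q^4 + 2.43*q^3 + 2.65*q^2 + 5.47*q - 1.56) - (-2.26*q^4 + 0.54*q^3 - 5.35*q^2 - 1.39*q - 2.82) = 2.57*q^4 + 1.89*q^3 + 8.0*q^2 + 6.86*q + 1.26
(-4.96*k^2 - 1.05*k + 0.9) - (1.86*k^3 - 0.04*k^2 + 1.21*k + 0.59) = -1.86*k^3 - 4.92*k^2 - 2.26*k + 0.31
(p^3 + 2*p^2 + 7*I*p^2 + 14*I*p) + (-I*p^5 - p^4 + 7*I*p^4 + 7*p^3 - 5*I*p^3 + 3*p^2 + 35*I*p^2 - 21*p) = -I*p^5 - p^4 + 7*I*p^4 + 8*p^3 - 5*I*p^3 + 5*p^2 + 42*I*p^2 - 21*p + 14*I*p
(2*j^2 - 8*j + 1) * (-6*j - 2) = -12*j^3 + 44*j^2 + 10*j - 2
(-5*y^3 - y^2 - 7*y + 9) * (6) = -30*y^3 - 6*y^2 - 42*y + 54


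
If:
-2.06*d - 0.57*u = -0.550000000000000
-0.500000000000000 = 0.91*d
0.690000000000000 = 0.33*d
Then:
No Solution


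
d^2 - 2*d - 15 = (d - 5)*(d + 3)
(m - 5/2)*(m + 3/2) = m^2 - m - 15/4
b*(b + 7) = b^2 + 7*b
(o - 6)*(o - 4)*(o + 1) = o^3 - 9*o^2 + 14*o + 24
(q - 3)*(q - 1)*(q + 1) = q^3 - 3*q^2 - q + 3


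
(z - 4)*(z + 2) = z^2 - 2*z - 8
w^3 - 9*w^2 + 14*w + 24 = (w - 6)*(w - 4)*(w + 1)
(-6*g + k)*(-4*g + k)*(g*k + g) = 24*g^3*k + 24*g^3 - 10*g^2*k^2 - 10*g^2*k + g*k^3 + g*k^2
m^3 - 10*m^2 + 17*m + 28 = (m - 7)*(m - 4)*(m + 1)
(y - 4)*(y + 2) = y^2 - 2*y - 8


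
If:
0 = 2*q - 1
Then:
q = 1/2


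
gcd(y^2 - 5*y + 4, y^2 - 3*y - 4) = y - 4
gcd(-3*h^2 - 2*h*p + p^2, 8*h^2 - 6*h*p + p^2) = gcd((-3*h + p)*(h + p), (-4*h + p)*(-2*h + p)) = 1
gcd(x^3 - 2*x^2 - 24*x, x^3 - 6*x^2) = x^2 - 6*x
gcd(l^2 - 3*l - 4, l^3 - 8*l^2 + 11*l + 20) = l^2 - 3*l - 4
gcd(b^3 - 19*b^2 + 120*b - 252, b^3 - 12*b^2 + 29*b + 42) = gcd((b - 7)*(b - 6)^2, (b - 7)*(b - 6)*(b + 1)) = b^2 - 13*b + 42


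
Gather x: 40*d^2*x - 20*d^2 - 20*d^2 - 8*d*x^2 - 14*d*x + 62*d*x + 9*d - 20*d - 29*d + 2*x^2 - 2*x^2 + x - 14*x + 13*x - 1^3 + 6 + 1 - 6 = -40*d^2 - 8*d*x^2 - 40*d + x*(40*d^2 + 48*d)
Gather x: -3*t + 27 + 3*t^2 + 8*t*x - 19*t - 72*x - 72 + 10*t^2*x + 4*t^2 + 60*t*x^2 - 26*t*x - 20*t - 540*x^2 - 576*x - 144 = 7*t^2 - 42*t + x^2*(60*t - 540) + x*(10*t^2 - 18*t - 648) - 189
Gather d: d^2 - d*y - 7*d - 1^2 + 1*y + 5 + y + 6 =d^2 + d*(-y - 7) + 2*y + 10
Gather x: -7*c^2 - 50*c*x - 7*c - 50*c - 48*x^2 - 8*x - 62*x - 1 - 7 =-7*c^2 - 57*c - 48*x^2 + x*(-50*c - 70) - 8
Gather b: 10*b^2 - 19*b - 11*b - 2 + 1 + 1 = 10*b^2 - 30*b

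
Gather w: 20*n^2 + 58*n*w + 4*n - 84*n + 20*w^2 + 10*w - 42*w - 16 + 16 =20*n^2 - 80*n + 20*w^2 + w*(58*n - 32)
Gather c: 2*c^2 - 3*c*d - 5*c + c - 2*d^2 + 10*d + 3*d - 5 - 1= 2*c^2 + c*(-3*d - 4) - 2*d^2 + 13*d - 6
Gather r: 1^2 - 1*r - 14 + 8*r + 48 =7*r + 35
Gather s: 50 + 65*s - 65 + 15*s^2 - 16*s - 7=15*s^2 + 49*s - 22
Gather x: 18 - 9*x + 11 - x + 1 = 30 - 10*x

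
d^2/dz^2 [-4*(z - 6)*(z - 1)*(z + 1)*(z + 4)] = -48*z^2 + 48*z + 200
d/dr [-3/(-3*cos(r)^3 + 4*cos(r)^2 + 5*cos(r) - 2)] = 3*(9*cos(r)^2 - 8*cos(r) - 5)*sin(r)/(3*cos(r)^3 - 4*cos(r)^2 - 5*cos(r) + 2)^2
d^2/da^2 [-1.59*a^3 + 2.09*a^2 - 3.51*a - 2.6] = 4.18 - 9.54*a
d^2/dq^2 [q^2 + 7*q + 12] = 2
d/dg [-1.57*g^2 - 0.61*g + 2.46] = -3.14*g - 0.61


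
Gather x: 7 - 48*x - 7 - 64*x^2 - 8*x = -64*x^2 - 56*x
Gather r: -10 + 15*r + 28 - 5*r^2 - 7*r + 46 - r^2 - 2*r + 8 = -6*r^2 + 6*r + 72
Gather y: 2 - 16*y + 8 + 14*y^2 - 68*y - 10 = 14*y^2 - 84*y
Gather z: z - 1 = z - 1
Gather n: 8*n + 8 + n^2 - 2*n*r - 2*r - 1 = n^2 + n*(8 - 2*r) - 2*r + 7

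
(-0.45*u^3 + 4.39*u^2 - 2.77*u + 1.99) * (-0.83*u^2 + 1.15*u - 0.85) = 0.3735*u^5 - 4.1612*u^4 + 7.7301*u^3 - 8.5687*u^2 + 4.643*u - 1.6915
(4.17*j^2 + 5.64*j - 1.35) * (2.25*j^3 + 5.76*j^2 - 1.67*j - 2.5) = 9.3825*j^5 + 36.7092*j^4 + 22.485*j^3 - 27.6198*j^2 - 11.8455*j + 3.375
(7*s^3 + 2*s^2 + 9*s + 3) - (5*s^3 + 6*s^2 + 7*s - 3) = 2*s^3 - 4*s^2 + 2*s + 6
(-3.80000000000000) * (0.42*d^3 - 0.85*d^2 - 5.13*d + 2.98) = -1.596*d^3 + 3.23*d^2 + 19.494*d - 11.324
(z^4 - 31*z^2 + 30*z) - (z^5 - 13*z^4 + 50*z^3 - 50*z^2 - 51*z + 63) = -z^5 + 14*z^4 - 50*z^3 + 19*z^2 + 81*z - 63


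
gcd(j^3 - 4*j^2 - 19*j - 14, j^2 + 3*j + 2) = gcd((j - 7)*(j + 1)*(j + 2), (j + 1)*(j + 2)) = j^2 + 3*j + 2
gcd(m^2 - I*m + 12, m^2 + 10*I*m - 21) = m + 3*I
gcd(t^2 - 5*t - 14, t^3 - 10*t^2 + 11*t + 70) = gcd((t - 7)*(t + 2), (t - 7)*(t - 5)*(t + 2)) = t^2 - 5*t - 14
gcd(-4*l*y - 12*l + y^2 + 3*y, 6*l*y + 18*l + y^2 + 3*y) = y + 3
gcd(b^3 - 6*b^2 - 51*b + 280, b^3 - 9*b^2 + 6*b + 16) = b - 8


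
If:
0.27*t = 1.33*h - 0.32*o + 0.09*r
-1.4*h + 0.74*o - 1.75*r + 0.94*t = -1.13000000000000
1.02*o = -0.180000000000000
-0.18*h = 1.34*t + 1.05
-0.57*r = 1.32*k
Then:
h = -0.22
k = -0.15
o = -0.18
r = 0.34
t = -0.75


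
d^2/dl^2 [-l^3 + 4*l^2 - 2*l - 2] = 8 - 6*l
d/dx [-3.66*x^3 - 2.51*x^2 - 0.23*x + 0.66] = -10.98*x^2 - 5.02*x - 0.23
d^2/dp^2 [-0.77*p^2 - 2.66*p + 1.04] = -1.54000000000000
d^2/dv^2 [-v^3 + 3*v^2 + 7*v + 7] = 6 - 6*v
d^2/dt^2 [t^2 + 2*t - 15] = 2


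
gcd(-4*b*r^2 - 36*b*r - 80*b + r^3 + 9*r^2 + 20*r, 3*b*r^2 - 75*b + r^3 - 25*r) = r + 5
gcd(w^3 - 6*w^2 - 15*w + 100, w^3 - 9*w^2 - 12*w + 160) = w^2 - w - 20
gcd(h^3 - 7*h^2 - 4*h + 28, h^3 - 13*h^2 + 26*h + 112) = h^2 - 5*h - 14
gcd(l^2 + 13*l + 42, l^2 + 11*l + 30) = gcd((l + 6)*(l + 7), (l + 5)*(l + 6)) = l + 6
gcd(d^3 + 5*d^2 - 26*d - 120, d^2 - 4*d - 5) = d - 5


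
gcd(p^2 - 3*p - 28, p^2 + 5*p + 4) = p + 4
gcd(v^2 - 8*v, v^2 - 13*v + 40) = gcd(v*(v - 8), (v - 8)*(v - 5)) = v - 8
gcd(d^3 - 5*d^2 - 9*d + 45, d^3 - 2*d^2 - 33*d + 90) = d^2 - 8*d + 15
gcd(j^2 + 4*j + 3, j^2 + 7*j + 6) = j + 1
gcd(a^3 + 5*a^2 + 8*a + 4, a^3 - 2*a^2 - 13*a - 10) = a^2 + 3*a + 2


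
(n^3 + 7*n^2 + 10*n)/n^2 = n + 7 + 10/n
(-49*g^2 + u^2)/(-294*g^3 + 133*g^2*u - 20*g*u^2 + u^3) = (7*g + u)/(42*g^2 - 13*g*u + u^2)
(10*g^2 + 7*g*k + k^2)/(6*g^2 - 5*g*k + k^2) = (10*g^2 + 7*g*k + k^2)/(6*g^2 - 5*g*k + k^2)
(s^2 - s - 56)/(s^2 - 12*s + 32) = (s + 7)/(s - 4)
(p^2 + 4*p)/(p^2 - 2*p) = (p + 4)/(p - 2)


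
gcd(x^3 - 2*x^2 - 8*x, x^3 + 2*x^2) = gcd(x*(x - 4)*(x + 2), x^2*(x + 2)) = x^2 + 2*x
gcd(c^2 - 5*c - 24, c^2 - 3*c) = 1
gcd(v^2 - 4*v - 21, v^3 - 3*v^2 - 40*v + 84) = v - 7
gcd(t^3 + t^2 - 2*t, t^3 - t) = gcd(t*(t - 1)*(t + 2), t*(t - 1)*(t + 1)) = t^2 - t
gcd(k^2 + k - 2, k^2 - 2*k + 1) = k - 1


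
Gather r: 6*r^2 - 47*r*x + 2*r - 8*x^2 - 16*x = 6*r^2 + r*(2 - 47*x) - 8*x^2 - 16*x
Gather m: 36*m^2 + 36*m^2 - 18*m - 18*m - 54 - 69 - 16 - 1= 72*m^2 - 36*m - 140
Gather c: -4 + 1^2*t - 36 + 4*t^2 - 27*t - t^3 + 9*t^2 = -t^3 + 13*t^2 - 26*t - 40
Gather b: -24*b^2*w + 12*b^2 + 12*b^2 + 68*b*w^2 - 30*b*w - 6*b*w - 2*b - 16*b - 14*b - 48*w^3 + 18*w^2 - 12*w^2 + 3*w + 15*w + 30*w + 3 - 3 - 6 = b^2*(24 - 24*w) + b*(68*w^2 - 36*w - 32) - 48*w^3 + 6*w^2 + 48*w - 6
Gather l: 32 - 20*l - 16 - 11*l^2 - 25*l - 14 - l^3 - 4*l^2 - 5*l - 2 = -l^3 - 15*l^2 - 50*l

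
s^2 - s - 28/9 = (s - 7/3)*(s + 4/3)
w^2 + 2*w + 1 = (w + 1)^2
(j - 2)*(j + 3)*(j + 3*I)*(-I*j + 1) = -I*j^4 + 4*j^3 - I*j^3 + 4*j^2 + 9*I*j^2 - 24*j + 3*I*j - 18*I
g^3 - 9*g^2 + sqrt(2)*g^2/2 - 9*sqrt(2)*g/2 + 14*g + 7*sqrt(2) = (g - 7)*(g - 2)*(g + sqrt(2)/2)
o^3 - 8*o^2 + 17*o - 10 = (o - 5)*(o - 2)*(o - 1)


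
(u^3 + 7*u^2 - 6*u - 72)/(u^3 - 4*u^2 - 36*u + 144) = (u^2 + u - 12)/(u^2 - 10*u + 24)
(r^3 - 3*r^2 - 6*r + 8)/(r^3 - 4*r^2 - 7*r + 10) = (r - 4)/(r - 5)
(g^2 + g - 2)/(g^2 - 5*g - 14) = (g - 1)/(g - 7)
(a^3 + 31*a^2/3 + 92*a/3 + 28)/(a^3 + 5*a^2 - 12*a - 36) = (a + 7/3)/(a - 3)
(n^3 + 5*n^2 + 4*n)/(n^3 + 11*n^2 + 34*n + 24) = n/(n + 6)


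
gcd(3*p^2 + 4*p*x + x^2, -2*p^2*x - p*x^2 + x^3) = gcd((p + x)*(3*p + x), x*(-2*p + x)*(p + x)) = p + x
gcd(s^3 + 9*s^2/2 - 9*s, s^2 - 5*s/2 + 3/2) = s - 3/2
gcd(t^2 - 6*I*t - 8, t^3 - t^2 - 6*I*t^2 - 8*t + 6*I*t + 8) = t^2 - 6*I*t - 8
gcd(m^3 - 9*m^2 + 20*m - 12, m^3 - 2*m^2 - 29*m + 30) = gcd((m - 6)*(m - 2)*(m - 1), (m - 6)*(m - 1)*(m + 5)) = m^2 - 7*m + 6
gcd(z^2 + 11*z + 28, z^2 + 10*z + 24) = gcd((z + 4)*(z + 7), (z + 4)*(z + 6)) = z + 4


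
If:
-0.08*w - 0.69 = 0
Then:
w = -8.62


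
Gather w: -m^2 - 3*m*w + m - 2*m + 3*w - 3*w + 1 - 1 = -m^2 - 3*m*w - m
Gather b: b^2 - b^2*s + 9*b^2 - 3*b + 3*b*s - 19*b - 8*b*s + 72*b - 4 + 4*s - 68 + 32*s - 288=b^2*(10 - s) + b*(50 - 5*s) + 36*s - 360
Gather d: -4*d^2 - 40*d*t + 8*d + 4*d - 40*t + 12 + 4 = -4*d^2 + d*(12 - 40*t) - 40*t + 16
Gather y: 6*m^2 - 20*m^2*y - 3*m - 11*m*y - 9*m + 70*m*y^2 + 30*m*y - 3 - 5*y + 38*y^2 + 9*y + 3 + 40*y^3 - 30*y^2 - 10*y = 6*m^2 - 12*m + 40*y^3 + y^2*(70*m + 8) + y*(-20*m^2 + 19*m - 6)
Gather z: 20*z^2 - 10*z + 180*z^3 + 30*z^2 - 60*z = 180*z^3 + 50*z^2 - 70*z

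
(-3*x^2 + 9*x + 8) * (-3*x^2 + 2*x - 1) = 9*x^4 - 33*x^3 - 3*x^2 + 7*x - 8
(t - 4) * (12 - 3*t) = -3*t^2 + 24*t - 48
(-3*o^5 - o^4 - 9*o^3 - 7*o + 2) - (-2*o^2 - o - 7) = -3*o^5 - o^4 - 9*o^3 + 2*o^2 - 6*o + 9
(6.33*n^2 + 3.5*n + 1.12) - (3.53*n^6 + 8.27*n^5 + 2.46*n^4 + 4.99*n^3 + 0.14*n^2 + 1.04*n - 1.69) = -3.53*n^6 - 8.27*n^5 - 2.46*n^4 - 4.99*n^3 + 6.19*n^2 + 2.46*n + 2.81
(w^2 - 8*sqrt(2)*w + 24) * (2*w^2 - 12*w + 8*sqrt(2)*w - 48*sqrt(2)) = 2*w^4 - 12*w^3 - 8*sqrt(2)*w^3 - 80*w^2 + 48*sqrt(2)*w^2 + 192*sqrt(2)*w + 480*w - 1152*sqrt(2)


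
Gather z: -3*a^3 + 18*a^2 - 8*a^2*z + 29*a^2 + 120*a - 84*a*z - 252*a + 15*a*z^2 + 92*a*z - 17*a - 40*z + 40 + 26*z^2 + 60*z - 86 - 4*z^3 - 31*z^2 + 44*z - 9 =-3*a^3 + 47*a^2 - 149*a - 4*z^3 + z^2*(15*a - 5) + z*(-8*a^2 + 8*a + 64) - 55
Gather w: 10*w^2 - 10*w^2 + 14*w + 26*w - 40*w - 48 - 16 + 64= 0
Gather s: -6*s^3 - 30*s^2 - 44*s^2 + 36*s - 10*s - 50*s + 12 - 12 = -6*s^3 - 74*s^2 - 24*s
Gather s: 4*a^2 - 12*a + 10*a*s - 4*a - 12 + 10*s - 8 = 4*a^2 - 16*a + s*(10*a + 10) - 20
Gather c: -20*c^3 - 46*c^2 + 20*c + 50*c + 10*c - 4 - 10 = -20*c^3 - 46*c^2 + 80*c - 14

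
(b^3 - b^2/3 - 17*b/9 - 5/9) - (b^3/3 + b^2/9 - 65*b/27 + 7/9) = 2*b^3/3 - 4*b^2/9 + 14*b/27 - 4/3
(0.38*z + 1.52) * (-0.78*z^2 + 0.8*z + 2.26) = -0.2964*z^3 - 0.8816*z^2 + 2.0748*z + 3.4352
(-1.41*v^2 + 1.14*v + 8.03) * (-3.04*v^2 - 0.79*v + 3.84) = 4.2864*v^4 - 2.3517*v^3 - 30.7262*v^2 - 1.9661*v + 30.8352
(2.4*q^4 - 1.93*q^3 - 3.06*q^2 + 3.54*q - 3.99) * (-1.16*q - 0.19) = -2.784*q^5 + 1.7828*q^4 + 3.9163*q^3 - 3.525*q^2 + 3.9558*q + 0.7581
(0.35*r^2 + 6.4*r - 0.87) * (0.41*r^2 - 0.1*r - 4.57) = 0.1435*r^4 + 2.589*r^3 - 2.5962*r^2 - 29.161*r + 3.9759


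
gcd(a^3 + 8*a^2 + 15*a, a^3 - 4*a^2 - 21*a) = a^2 + 3*a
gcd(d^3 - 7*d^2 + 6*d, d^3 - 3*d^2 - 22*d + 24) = d^2 - 7*d + 6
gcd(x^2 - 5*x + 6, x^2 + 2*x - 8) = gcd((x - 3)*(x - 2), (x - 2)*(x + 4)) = x - 2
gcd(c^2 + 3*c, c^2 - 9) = c + 3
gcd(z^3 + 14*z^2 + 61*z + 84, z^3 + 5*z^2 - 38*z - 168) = z^2 + 11*z + 28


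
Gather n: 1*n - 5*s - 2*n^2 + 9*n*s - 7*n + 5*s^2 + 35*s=-2*n^2 + n*(9*s - 6) + 5*s^2 + 30*s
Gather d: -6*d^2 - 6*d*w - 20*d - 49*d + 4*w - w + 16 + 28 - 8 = -6*d^2 + d*(-6*w - 69) + 3*w + 36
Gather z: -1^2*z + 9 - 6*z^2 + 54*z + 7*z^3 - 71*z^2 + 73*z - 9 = 7*z^3 - 77*z^2 + 126*z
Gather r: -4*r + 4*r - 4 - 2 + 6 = 0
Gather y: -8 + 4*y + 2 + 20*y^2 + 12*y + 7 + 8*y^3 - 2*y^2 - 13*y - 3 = 8*y^3 + 18*y^2 + 3*y - 2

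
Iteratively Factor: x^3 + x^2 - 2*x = (x + 2)*(x^2 - x) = (x - 1)*(x + 2)*(x)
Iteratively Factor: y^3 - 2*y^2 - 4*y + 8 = (y - 2)*(y^2 - 4) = (y - 2)^2*(y + 2)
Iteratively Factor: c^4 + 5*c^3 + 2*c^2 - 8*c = (c - 1)*(c^3 + 6*c^2 + 8*c) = c*(c - 1)*(c^2 + 6*c + 8) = c*(c - 1)*(c + 4)*(c + 2)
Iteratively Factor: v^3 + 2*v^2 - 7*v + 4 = (v - 1)*(v^2 + 3*v - 4) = (v - 1)*(v + 4)*(v - 1)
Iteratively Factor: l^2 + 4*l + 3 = (l + 1)*(l + 3)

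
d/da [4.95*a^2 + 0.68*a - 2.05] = 9.9*a + 0.68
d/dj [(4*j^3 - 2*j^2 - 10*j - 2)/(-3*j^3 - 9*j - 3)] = 2*(-j^4 - 22*j^3 - 6*j^2 + 2*j + 2)/(3*(j^6 + 6*j^4 + 2*j^3 + 9*j^2 + 6*j + 1))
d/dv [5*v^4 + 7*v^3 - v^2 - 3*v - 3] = 20*v^3 + 21*v^2 - 2*v - 3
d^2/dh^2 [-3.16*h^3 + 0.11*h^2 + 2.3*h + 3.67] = 0.22 - 18.96*h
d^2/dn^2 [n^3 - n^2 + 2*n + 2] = 6*n - 2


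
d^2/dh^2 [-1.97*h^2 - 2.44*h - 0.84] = -3.94000000000000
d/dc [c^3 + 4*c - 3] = 3*c^2 + 4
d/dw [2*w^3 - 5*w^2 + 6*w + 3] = 6*w^2 - 10*w + 6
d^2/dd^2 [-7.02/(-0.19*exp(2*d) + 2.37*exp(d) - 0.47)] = ((16.6374 - 5.3352*exp(d))*(0.19*exp(2*d) - 2.37*exp(d) + 0.47) + 7.02*(0.38*exp(d) - 2.37)*(0.76*exp(d) - 4.74)*exp(d))*exp(d)/(0.19*exp(2*d) - 2.37*exp(d) + 0.47)^3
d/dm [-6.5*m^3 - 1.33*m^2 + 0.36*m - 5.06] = -19.5*m^2 - 2.66*m + 0.36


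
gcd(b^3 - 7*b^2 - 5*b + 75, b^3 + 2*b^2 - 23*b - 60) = b^2 - 2*b - 15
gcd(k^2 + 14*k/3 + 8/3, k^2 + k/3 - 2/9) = k + 2/3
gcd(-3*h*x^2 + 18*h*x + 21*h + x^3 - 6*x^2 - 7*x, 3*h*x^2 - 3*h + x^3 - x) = x + 1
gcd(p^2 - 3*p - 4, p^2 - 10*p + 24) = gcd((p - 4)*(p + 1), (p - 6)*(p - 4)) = p - 4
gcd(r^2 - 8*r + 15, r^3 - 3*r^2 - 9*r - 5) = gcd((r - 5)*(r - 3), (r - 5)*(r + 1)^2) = r - 5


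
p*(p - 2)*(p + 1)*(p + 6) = p^4 + 5*p^3 - 8*p^2 - 12*p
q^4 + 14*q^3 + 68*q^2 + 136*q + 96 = (q + 2)^2*(q + 4)*(q + 6)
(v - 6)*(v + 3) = v^2 - 3*v - 18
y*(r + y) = r*y + y^2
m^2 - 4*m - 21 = (m - 7)*(m + 3)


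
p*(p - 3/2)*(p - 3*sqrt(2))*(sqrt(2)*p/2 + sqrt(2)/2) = sqrt(2)*p^4/2 - 3*p^3 - sqrt(2)*p^3/4 - 3*sqrt(2)*p^2/4 + 3*p^2/2 + 9*p/2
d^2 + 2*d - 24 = (d - 4)*(d + 6)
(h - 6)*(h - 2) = h^2 - 8*h + 12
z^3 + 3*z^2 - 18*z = z*(z - 3)*(z + 6)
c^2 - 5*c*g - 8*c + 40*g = (c - 8)*(c - 5*g)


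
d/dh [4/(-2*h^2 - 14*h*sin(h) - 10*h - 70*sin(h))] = 2*(7*h*cos(h) + 2*h + 7*sin(h) + 35*cos(h) + 5)/((h + 5)^2*(h + 7*sin(h))^2)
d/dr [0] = 0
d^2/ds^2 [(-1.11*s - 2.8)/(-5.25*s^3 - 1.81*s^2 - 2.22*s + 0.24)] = (183.56625*s^5 + 989.38665*s^4 + 407.110842*s^3 + 267.62568*s^2 + 91.566864*s + 31.214496)/(144.703125*s^9 + 149.664375*s^8 + 235.164825*s^7 + 112.658041*s^6 + 85.757526*s^5 + 7.61922*s^4 + 6.06204*s^3 - 3.23568*s^2 + 0.383616*s - 0.013824)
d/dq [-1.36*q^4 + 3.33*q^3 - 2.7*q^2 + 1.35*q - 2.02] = -5.44*q^3 + 9.99*q^2 - 5.4*q + 1.35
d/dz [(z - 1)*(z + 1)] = 2*z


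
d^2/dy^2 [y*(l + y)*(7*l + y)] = 16*l + 6*y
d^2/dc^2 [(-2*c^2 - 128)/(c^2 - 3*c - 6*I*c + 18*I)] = (c^3*(-12 - 24*I) + c^2*(-768 + 216*I) + c*(2304 + 4608*I) + 8208 - 4608*I)/(c^6 + c^5*(-9 - 18*I) + c^4*(-81 + 162*I) + c^3*(945 - 270*I) + c^2*(-2916 - 1458*I) + c*(2916 + 5832*I) - 5832*I)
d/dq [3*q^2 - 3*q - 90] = 6*q - 3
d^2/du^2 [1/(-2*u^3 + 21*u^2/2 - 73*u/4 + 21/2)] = 8*(6*(4*u - 7)*(8*u^3 - 42*u^2 + 73*u - 42) - (24*u^2 - 84*u + 73)^2)/(8*u^3 - 42*u^2 + 73*u - 42)^3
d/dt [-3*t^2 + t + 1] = 1 - 6*t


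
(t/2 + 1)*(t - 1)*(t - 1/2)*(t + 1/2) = t^4/2 + t^3/2 - 9*t^2/8 - t/8 + 1/4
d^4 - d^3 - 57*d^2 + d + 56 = (d - 8)*(d - 1)*(d + 1)*(d + 7)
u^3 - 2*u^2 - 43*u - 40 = (u - 8)*(u + 1)*(u + 5)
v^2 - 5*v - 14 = (v - 7)*(v + 2)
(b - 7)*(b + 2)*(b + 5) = b^3 - 39*b - 70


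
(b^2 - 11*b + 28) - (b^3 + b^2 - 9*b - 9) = -b^3 - 2*b + 37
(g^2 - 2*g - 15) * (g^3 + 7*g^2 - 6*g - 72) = g^5 + 5*g^4 - 35*g^3 - 165*g^2 + 234*g + 1080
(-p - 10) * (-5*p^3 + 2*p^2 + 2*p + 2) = 5*p^4 + 48*p^3 - 22*p^2 - 22*p - 20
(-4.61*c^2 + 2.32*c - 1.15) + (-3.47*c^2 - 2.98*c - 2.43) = -8.08*c^2 - 0.66*c - 3.58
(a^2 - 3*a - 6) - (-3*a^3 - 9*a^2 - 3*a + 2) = 3*a^3 + 10*a^2 - 8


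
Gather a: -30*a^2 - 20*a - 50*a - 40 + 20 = -30*a^2 - 70*a - 20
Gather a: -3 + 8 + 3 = 8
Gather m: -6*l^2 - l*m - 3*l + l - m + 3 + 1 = -6*l^2 - 2*l + m*(-l - 1) + 4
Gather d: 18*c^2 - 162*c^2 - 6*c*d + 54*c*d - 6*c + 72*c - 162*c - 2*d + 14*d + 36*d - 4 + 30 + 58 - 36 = -144*c^2 - 96*c + d*(48*c + 48) + 48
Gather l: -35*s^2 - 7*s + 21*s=-35*s^2 + 14*s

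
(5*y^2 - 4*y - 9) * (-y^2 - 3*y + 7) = -5*y^4 - 11*y^3 + 56*y^2 - y - 63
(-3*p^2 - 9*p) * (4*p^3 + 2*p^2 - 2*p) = -12*p^5 - 42*p^4 - 12*p^3 + 18*p^2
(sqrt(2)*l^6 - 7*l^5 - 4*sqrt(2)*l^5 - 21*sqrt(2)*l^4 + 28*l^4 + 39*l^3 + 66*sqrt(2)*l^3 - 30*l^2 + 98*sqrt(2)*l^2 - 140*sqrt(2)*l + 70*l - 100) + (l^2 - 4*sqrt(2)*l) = sqrt(2)*l^6 - 7*l^5 - 4*sqrt(2)*l^5 - 21*sqrt(2)*l^4 + 28*l^4 + 39*l^3 + 66*sqrt(2)*l^3 - 29*l^2 + 98*sqrt(2)*l^2 - 144*sqrt(2)*l + 70*l - 100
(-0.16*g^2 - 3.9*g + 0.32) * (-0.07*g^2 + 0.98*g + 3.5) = 0.0112*g^4 + 0.1162*g^3 - 4.4044*g^2 - 13.3364*g + 1.12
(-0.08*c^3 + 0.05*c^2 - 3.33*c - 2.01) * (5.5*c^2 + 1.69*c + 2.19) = -0.44*c^5 + 0.1398*c^4 - 18.4057*c^3 - 16.5732*c^2 - 10.6896*c - 4.4019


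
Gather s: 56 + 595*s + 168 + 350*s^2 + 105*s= 350*s^2 + 700*s + 224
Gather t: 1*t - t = 0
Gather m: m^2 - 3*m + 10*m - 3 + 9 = m^2 + 7*m + 6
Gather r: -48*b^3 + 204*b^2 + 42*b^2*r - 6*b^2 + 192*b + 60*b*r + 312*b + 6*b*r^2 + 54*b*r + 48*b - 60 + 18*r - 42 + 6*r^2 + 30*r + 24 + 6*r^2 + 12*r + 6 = -48*b^3 + 198*b^2 + 552*b + r^2*(6*b + 12) + r*(42*b^2 + 114*b + 60) - 72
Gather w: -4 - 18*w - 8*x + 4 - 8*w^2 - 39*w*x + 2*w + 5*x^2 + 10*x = -8*w^2 + w*(-39*x - 16) + 5*x^2 + 2*x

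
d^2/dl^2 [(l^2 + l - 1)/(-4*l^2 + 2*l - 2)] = 3*(-2*l^3 + 6*l^2 - 1)/(8*l^6 - 12*l^5 + 18*l^4 - 13*l^3 + 9*l^2 - 3*l + 1)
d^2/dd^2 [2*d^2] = 4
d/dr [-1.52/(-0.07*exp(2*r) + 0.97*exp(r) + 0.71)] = (1.4744 - 0.2128*exp(r))*exp(r)/(-0.07*exp(2*r) + 0.97*exp(r) + 0.71)^2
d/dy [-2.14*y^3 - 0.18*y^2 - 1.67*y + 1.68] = -6.42*y^2 - 0.36*y - 1.67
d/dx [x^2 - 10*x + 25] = 2*x - 10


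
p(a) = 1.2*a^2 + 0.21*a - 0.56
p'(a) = 2.4*a + 0.21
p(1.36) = 1.95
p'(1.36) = 3.47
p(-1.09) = 0.64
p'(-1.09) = -2.41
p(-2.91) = 8.99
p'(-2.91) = -6.77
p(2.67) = 8.56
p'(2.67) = 6.62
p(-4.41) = 21.85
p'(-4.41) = -10.37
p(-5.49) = 34.46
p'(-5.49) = -12.97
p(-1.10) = 0.66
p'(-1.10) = -2.43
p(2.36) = 6.62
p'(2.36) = 5.87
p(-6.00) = 41.38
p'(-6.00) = -14.19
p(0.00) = -0.56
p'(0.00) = 0.21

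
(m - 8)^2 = m^2 - 16*m + 64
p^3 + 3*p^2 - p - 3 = (p - 1)*(p + 1)*(p + 3)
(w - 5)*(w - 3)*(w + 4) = w^3 - 4*w^2 - 17*w + 60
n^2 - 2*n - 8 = (n - 4)*(n + 2)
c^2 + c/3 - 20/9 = (c - 4/3)*(c + 5/3)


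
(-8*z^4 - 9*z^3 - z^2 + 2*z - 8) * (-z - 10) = 8*z^5 + 89*z^4 + 91*z^3 + 8*z^2 - 12*z + 80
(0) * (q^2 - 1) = 0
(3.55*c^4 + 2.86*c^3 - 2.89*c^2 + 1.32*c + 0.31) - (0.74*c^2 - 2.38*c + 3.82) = 3.55*c^4 + 2.86*c^3 - 3.63*c^2 + 3.7*c - 3.51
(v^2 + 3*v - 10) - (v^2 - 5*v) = 8*v - 10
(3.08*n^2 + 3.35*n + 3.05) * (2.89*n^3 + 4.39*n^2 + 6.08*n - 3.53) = 8.9012*n^5 + 23.2027*n^4 + 42.2474*n^3 + 22.8851*n^2 + 6.7185*n - 10.7665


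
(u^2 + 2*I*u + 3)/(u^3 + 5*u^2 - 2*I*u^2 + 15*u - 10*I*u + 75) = (u - I)/(u^2 + 5*u*(1 - I) - 25*I)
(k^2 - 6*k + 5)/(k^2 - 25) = (k - 1)/(k + 5)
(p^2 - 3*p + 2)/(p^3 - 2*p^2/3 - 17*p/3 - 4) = 3*(-p^2 + 3*p - 2)/(-3*p^3 + 2*p^2 + 17*p + 12)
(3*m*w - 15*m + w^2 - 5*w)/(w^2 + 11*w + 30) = (3*m*w - 15*m + w^2 - 5*w)/(w^2 + 11*w + 30)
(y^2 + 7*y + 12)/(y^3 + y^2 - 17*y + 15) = (y^2 + 7*y + 12)/(y^3 + y^2 - 17*y + 15)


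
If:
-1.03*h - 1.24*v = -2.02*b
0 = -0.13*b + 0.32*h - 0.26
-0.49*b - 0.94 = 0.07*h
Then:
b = -1.92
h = 0.03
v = -3.16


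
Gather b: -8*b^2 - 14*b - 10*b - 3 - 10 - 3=-8*b^2 - 24*b - 16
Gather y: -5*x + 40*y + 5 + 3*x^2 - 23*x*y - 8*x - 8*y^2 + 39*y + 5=3*x^2 - 13*x - 8*y^2 + y*(79 - 23*x) + 10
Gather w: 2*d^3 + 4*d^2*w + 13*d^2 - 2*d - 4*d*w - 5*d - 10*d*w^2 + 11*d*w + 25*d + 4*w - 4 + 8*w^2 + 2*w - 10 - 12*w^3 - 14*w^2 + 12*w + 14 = 2*d^3 + 13*d^2 + 18*d - 12*w^3 + w^2*(-10*d - 6) + w*(4*d^2 + 7*d + 18)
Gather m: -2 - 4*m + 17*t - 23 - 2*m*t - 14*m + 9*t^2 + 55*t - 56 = m*(-2*t - 18) + 9*t^2 + 72*t - 81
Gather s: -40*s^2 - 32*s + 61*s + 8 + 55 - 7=-40*s^2 + 29*s + 56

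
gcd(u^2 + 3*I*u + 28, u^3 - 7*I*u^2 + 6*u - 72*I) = u - 4*I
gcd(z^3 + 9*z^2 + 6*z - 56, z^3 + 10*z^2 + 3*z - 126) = z + 7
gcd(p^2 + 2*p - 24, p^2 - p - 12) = p - 4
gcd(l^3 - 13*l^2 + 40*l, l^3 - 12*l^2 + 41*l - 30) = l - 5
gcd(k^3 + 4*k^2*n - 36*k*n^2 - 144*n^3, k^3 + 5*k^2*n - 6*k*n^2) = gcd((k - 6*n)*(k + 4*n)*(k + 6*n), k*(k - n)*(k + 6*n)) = k + 6*n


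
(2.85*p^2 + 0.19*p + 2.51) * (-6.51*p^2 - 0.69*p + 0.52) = -18.5535*p^4 - 3.2034*p^3 - 14.9892*p^2 - 1.6331*p + 1.3052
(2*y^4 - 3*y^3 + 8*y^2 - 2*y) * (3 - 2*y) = -4*y^5 + 12*y^4 - 25*y^3 + 28*y^2 - 6*y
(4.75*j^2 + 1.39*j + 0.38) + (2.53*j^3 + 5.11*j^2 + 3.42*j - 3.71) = 2.53*j^3 + 9.86*j^2 + 4.81*j - 3.33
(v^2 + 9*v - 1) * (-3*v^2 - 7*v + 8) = -3*v^4 - 34*v^3 - 52*v^2 + 79*v - 8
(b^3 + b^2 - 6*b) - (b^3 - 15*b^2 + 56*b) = 16*b^2 - 62*b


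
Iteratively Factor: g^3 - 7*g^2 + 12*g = (g)*(g^2 - 7*g + 12) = g*(g - 3)*(g - 4)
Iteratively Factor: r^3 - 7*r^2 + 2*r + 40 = (r - 5)*(r^2 - 2*r - 8) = (r - 5)*(r + 2)*(r - 4)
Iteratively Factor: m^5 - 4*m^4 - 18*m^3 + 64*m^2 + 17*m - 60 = (m - 1)*(m^4 - 3*m^3 - 21*m^2 + 43*m + 60) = (m - 1)*(m + 4)*(m^3 - 7*m^2 + 7*m + 15) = (m - 1)*(m + 1)*(m + 4)*(m^2 - 8*m + 15) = (m - 5)*(m - 1)*(m + 1)*(m + 4)*(m - 3)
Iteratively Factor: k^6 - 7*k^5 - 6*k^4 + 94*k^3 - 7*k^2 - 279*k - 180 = (k + 1)*(k^5 - 8*k^4 + 2*k^3 + 92*k^2 - 99*k - 180) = (k + 1)*(k + 3)*(k^4 - 11*k^3 + 35*k^2 - 13*k - 60) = (k - 5)*(k + 1)*(k + 3)*(k^3 - 6*k^2 + 5*k + 12) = (k - 5)*(k - 4)*(k + 1)*(k + 3)*(k^2 - 2*k - 3) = (k - 5)*(k - 4)*(k - 3)*(k + 1)*(k + 3)*(k + 1)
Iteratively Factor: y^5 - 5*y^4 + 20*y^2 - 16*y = (y - 2)*(y^4 - 3*y^3 - 6*y^2 + 8*y) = y*(y - 2)*(y^3 - 3*y^2 - 6*y + 8) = y*(y - 4)*(y - 2)*(y^2 + y - 2) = y*(y - 4)*(y - 2)*(y + 2)*(y - 1)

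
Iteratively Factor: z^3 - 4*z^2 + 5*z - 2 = (z - 1)*(z^2 - 3*z + 2) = (z - 2)*(z - 1)*(z - 1)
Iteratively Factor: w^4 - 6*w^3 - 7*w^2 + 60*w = (w + 3)*(w^3 - 9*w^2 + 20*w) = (w - 5)*(w + 3)*(w^2 - 4*w) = (w - 5)*(w - 4)*(w + 3)*(w)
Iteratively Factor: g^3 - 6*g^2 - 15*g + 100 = (g + 4)*(g^2 - 10*g + 25) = (g - 5)*(g + 4)*(g - 5)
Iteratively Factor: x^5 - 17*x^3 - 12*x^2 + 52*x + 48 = (x - 2)*(x^4 + 2*x^3 - 13*x^2 - 38*x - 24) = (x - 2)*(x + 2)*(x^3 - 13*x - 12) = (x - 2)*(x + 1)*(x + 2)*(x^2 - x - 12) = (x - 4)*(x - 2)*(x + 1)*(x + 2)*(x + 3)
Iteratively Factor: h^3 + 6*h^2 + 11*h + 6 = (h + 2)*(h^2 + 4*h + 3) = (h + 2)*(h + 3)*(h + 1)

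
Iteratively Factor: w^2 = (w)*(w)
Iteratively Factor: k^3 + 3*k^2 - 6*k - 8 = (k + 4)*(k^2 - k - 2) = (k + 1)*(k + 4)*(k - 2)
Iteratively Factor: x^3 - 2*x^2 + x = (x - 1)*(x^2 - x) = (x - 1)^2*(x)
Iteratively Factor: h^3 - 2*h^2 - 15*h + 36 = (h - 3)*(h^2 + h - 12) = (h - 3)^2*(h + 4)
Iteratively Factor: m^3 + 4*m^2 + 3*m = (m + 3)*(m^2 + m) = m*(m + 3)*(m + 1)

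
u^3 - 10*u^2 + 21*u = u*(u - 7)*(u - 3)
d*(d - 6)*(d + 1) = d^3 - 5*d^2 - 6*d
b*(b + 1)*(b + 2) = b^3 + 3*b^2 + 2*b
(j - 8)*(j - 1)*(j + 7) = j^3 - 2*j^2 - 55*j + 56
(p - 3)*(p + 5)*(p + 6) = p^3 + 8*p^2 - 3*p - 90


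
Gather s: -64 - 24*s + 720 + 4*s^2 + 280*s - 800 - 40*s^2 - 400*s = -36*s^2 - 144*s - 144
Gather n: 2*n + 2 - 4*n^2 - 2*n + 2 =4 - 4*n^2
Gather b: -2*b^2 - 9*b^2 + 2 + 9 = 11 - 11*b^2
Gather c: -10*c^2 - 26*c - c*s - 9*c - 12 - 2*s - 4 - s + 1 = -10*c^2 + c*(-s - 35) - 3*s - 15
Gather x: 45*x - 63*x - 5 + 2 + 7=4 - 18*x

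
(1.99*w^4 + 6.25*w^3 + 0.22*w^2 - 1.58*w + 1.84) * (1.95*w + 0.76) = 3.8805*w^5 + 13.6999*w^4 + 5.179*w^3 - 2.9138*w^2 + 2.3872*w + 1.3984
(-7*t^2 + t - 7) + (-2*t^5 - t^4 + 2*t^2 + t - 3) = -2*t^5 - t^4 - 5*t^2 + 2*t - 10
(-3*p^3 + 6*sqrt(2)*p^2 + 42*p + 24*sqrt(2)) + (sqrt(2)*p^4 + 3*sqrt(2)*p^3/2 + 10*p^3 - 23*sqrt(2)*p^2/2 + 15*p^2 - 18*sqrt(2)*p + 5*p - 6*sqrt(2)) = sqrt(2)*p^4 + 3*sqrt(2)*p^3/2 + 7*p^3 - 11*sqrt(2)*p^2/2 + 15*p^2 - 18*sqrt(2)*p + 47*p + 18*sqrt(2)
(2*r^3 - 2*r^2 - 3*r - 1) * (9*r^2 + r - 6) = 18*r^5 - 16*r^4 - 41*r^3 + 17*r + 6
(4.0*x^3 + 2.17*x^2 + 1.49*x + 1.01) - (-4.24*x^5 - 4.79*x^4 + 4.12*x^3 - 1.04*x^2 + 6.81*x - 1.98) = 4.24*x^5 + 4.79*x^4 - 0.12*x^3 + 3.21*x^2 - 5.32*x + 2.99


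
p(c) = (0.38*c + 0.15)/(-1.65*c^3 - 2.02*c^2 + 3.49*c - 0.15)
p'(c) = (0.38*c + 0.15)*(4.95*c^2 + 4.04*c - 3.49)/(-1.65*c^3 - 2.02*c^2 + 3.49*c - 0.15)^2 + 0.38/(-1.65*c^3 - 2.02*c^2 + 3.49*c - 0.15)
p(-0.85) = 0.05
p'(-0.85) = -0.06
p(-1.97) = 0.27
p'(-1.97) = -1.09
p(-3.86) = -0.03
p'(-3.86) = -0.02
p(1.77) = -0.09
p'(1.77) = 0.14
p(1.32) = -0.23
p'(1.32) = 0.70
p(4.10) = -0.01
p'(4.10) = 0.01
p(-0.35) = -0.01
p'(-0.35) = -0.28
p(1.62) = -0.11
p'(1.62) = 0.21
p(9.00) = -0.00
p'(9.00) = 0.00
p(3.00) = -0.02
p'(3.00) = 0.02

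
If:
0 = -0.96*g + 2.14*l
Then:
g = 2.22916666666667*l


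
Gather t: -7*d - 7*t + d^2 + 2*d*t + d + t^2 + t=d^2 - 6*d + t^2 + t*(2*d - 6)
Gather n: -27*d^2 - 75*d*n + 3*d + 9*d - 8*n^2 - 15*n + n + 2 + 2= -27*d^2 + 12*d - 8*n^2 + n*(-75*d - 14) + 4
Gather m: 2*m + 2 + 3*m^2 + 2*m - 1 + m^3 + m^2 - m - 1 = m^3 + 4*m^2 + 3*m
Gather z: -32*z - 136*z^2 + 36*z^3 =36*z^3 - 136*z^2 - 32*z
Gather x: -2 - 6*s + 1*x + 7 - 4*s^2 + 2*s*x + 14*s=-4*s^2 + 8*s + x*(2*s + 1) + 5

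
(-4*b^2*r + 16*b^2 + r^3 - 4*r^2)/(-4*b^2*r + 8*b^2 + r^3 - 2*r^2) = (r - 4)/(r - 2)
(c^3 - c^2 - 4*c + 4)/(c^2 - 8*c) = (c^3 - c^2 - 4*c + 4)/(c*(c - 8))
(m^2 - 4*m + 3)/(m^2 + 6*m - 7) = (m - 3)/(m + 7)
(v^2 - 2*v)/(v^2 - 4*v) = (v - 2)/(v - 4)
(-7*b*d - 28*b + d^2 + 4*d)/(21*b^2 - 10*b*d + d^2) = (-d - 4)/(3*b - d)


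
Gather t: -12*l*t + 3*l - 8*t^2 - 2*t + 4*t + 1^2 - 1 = 3*l - 8*t^2 + t*(2 - 12*l)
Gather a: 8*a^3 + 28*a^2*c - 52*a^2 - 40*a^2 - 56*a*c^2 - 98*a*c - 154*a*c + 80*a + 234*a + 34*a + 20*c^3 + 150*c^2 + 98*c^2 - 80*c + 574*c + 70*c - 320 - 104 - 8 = 8*a^3 + a^2*(28*c - 92) + a*(-56*c^2 - 252*c + 348) + 20*c^3 + 248*c^2 + 564*c - 432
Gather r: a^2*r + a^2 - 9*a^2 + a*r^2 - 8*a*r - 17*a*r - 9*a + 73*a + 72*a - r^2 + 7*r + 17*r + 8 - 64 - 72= -8*a^2 + 136*a + r^2*(a - 1) + r*(a^2 - 25*a + 24) - 128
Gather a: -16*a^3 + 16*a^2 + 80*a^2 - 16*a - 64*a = -16*a^3 + 96*a^2 - 80*a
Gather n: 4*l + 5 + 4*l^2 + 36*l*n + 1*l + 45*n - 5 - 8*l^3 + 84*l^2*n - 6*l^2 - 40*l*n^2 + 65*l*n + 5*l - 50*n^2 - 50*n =-8*l^3 - 2*l^2 + 10*l + n^2*(-40*l - 50) + n*(84*l^2 + 101*l - 5)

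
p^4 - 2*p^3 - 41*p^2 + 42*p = p*(p - 7)*(p - 1)*(p + 6)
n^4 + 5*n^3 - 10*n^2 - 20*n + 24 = (n - 2)*(n - 1)*(n + 2)*(n + 6)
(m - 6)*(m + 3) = m^2 - 3*m - 18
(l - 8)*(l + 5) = l^2 - 3*l - 40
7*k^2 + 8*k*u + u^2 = (k + u)*(7*k + u)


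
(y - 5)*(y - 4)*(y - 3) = y^3 - 12*y^2 + 47*y - 60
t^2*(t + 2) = t^3 + 2*t^2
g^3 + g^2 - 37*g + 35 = (g - 5)*(g - 1)*(g + 7)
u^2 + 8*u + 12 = (u + 2)*(u + 6)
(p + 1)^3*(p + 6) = p^4 + 9*p^3 + 21*p^2 + 19*p + 6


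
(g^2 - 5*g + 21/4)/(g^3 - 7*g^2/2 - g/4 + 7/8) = 2*(2*g - 3)/(4*g^2 - 1)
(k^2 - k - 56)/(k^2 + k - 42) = (k - 8)/(k - 6)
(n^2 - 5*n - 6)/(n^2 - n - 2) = (n - 6)/(n - 2)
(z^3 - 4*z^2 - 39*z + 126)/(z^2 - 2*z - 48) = (z^2 - 10*z + 21)/(z - 8)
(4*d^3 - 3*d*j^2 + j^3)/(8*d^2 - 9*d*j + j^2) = (4*d^3 - 3*d*j^2 + j^3)/(8*d^2 - 9*d*j + j^2)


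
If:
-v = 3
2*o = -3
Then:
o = -3/2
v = -3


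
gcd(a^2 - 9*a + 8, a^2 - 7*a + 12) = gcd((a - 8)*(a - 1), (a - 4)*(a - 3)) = 1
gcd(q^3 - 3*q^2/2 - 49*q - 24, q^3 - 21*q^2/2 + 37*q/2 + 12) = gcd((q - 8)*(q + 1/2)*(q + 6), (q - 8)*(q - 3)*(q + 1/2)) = q^2 - 15*q/2 - 4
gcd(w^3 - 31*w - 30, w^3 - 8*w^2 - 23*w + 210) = w^2 - w - 30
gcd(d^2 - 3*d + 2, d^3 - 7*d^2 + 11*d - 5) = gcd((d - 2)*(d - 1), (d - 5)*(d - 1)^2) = d - 1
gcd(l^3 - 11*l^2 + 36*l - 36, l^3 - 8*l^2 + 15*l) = l - 3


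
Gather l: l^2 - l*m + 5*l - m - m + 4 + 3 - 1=l^2 + l*(5 - m) - 2*m + 6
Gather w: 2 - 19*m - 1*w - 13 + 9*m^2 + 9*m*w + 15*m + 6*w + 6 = 9*m^2 - 4*m + w*(9*m + 5) - 5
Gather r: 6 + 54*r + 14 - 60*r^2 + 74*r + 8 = -60*r^2 + 128*r + 28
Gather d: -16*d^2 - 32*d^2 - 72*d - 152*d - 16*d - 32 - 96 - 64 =-48*d^2 - 240*d - 192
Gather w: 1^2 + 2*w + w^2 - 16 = w^2 + 2*w - 15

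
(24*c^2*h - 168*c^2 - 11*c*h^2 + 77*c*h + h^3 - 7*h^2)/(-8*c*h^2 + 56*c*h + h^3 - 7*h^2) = (-3*c + h)/h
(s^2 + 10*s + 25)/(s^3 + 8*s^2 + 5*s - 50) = 1/(s - 2)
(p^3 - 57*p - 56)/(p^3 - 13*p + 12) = (p^3 - 57*p - 56)/(p^3 - 13*p + 12)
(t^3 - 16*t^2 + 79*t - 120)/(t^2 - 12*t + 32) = (t^2 - 8*t + 15)/(t - 4)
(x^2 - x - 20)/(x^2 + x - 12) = (x - 5)/(x - 3)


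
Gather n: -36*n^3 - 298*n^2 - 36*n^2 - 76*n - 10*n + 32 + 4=-36*n^3 - 334*n^2 - 86*n + 36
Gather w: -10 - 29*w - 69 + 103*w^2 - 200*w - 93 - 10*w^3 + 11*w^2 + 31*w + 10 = -10*w^3 + 114*w^2 - 198*w - 162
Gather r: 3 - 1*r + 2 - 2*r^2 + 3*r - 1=-2*r^2 + 2*r + 4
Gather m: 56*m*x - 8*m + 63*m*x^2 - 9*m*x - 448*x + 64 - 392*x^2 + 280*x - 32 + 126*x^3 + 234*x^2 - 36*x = m*(63*x^2 + 47*x - 8) + 126*x^3 - 158*x^2 - 204*x + 32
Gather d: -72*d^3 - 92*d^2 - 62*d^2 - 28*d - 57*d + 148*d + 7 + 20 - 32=-72*d^3 - 154*d^2 + 63*d - 5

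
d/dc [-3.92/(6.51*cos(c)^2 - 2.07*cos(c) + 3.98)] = (8.1144 - 51.0384*cos(c))*sin(c)/(6.51*cos(c)^2 - 2.07*cos(c) + 3.98)^2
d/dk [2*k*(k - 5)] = 4*k - 10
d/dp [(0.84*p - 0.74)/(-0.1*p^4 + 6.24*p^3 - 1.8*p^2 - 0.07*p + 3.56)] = (0.252*p^4 - 10.7792*p^3 + 15.3648*p^2 - 2.664*p + 2.9386)/(0.01*p^8 - 1.248*p^7 + 39.2976*p^6 - 22.45*p^5 + 1.6544*p^4 + 44.6808*p^3 - 12.8111*p^2 - 0.4984*p + 12.6736)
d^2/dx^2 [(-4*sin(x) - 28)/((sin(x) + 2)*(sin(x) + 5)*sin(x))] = 8*(2*sin(x)^4 + 42*sin(x)^3 + 271*sin(x)^2 + 658*sin(x) + 304 - 889/sin(x) - 1470/sin(x)^2 - 700/sin(x)^3)/((sin(x) + 2)^3*(sin(x) + 5)^3)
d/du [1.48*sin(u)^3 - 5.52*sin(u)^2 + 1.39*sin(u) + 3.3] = (4.44*sin(u)^2 - 11.04*sin(u) + 1.39)*cos(u)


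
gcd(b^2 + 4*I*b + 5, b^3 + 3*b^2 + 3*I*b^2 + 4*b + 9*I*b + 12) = b - I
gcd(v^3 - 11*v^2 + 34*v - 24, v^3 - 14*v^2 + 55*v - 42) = v^2 - 7*v + 6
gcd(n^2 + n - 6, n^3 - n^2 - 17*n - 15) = n + 3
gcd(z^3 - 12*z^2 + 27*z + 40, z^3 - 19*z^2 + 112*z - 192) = z - 8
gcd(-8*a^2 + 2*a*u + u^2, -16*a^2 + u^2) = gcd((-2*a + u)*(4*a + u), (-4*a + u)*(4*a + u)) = 4*a + u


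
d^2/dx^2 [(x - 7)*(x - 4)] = 2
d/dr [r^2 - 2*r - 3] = 2*r - 2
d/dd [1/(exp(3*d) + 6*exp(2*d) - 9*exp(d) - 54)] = 3*(-exp(2*d) - 4*exp(d) + 3)*exp(d)/(exp(3*d) + 6*exp(2*d) - 9*exp(d) - 54)^2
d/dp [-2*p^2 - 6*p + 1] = -4*p - 6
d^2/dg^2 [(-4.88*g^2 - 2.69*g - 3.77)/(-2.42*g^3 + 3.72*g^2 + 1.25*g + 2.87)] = (57.158464*g^6 + 94.522296*g^5 + 208.2168*g^4 - 23.1739480000001*g^3 + 156.191628*g^2 + 89.970852*g - 7.62741200000001)/(14.172488*g^9 - 65.357424*g^8 + 78.505284*g^7 - 34.384452*g^6 + 114.471078*g^5 - 84.495624*g^4 - 22.226231*g^3 - 105.376929*g^2 - 30.888375*g - 23.639903)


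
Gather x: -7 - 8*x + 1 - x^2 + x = -x^2 - 7*x - 6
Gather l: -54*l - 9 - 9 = -54*l - 18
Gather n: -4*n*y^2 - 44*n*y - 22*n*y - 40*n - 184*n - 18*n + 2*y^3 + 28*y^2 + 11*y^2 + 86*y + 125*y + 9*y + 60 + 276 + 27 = n*(-4*y^2 - 66*y - 242) + 2*y^3 + 39*y^2 + 220*y + 363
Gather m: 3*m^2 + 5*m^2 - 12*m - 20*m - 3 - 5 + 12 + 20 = 8*m^2 - 32*m + 24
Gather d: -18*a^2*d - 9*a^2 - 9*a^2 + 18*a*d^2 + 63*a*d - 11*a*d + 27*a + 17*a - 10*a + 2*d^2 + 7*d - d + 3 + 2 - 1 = -18*a^2 + 34*a + d^2*(18*a + 2) + d*(-18*a^2 + 52*a + 6) + 4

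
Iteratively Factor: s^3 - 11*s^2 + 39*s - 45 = (s - 3)*(s^2 - 8*s + 15) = (s - 5)*(s - 3)*(s - 3)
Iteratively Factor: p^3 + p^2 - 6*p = (p - 2)*(p^2 + 3*p) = p*(p - 2)*(p + 3)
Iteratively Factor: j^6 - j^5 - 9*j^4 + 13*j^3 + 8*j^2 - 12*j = (j + 3)*(j^5 - 4*j^4 + 3*j^3 + 4*j^2 - 4*j) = (j - 2)*(j + 3)*(j^4 - 2*j^3 - j^2 + 2*j) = j*(j - 2)*(j + 3)*(j^3 - 2*j^2 - j + 2) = j*(j - 2)^2*(j + 3)*(j^2 - 1) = j*(j - 2)^2*(j + 1)*(j + 3)*(j - 1)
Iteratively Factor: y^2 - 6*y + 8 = (y - 4)*(y - 2)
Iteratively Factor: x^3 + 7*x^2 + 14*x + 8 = (x + 4)*(x^2 + 3*x + 2) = (x + 2)*(x + 4)*(x + 1)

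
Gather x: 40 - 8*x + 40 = 80 - 8*x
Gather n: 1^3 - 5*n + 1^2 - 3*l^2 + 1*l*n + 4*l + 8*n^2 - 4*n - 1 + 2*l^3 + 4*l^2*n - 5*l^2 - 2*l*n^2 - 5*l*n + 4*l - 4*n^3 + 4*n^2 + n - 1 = 2*l^3 - 8*l^2 + 8*l - 4*n^3 + n^2*(12 - 2*l) + n*(4*l^2 - 4*l - 8)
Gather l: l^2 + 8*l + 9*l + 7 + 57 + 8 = l^2 + 17*l + 72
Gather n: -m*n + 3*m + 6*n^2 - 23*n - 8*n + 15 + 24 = 3*m + 6*n^2 + n*(-m - 31) + 39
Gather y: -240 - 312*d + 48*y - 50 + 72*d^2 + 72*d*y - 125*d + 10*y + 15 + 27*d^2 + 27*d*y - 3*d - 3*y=99*d^2 - 440*d + y*(99*d + 55) - 275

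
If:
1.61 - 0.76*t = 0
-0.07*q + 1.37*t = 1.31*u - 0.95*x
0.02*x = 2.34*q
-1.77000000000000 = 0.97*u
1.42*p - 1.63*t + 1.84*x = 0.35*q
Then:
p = 9.64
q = -0.05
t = 2.12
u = -1.82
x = -5.57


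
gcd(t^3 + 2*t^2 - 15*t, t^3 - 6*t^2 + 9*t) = t^2 - 3*t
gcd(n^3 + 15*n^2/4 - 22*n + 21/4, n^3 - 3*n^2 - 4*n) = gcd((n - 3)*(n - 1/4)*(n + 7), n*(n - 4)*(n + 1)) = 1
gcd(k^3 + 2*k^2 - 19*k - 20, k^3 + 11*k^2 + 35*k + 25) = k^2 + 6*k + 5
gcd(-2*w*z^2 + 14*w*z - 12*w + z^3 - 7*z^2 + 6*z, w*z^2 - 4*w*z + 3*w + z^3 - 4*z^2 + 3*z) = z - 1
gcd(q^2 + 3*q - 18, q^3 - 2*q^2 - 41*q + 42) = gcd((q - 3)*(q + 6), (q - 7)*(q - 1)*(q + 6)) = q + 6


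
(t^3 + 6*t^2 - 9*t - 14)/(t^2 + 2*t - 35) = (t^2 - t - 2)/(t - 5)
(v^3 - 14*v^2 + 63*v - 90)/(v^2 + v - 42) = (v^2 - 8*v + 15)/(v + 7)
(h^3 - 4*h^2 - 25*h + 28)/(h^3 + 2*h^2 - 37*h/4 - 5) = 4*(h^2 - 8*h + 7)/(4*h^2 - 8*h - 5)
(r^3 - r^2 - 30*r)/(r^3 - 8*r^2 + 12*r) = (r + 5)/(r - 2)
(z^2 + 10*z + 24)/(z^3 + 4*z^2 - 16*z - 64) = (z + 6)/(z^2 - 16)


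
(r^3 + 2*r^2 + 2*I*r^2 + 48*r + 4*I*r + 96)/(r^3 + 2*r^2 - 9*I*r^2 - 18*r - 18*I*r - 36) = (r + 8*I)/(r - 3*I)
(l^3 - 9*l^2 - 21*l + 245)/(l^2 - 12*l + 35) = (l^2 - 2*l - 35)/(l - 5)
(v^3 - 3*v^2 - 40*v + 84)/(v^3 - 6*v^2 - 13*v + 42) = (v + 6)/(v + 3)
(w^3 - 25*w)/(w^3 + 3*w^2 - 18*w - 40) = w*(w - 5)/(w^2 - 2*w - 8)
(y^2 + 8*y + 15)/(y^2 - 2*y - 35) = (y + 3)/(y - 7)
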